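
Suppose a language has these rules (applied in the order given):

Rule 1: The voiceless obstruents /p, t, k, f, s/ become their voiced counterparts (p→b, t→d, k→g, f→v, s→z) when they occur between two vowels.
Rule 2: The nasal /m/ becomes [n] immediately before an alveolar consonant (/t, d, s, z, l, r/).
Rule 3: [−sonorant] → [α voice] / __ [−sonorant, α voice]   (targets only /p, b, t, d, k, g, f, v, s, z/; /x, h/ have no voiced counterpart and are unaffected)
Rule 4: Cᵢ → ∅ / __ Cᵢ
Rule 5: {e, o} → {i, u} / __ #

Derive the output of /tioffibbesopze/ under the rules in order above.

Rule 1 (intervocalic voicing): /s/ is a voiceless obstruent between vowels /e/ and /o/, so it voices to [z]. /tioffibbesopze/ → tioffibbezopze.
Rule 2 (nasal place assimilation): no segment meets the environment; /tioffibbezopze/ is unchanged.
Rule 3 (regressive voicing assimilation): /p/ precedes the voiced obstruent /z/, so it voices to [b] by assimilation. /tioffibbezopze/ → tioffibbezobze.
Rule 4 (degemination): /ff/ is a geminate; the first /f/ deletes. /bb/ is a geminate; the first /b/ deletes. /tioffibbezobze/ → tiofibezobze.
Rule 5 (final vowel raising): /e/ is a mid vowel in word-final position, so it raises to [i]. /tiofibezobze/ → tiofibezobzi.

tiofibezobzi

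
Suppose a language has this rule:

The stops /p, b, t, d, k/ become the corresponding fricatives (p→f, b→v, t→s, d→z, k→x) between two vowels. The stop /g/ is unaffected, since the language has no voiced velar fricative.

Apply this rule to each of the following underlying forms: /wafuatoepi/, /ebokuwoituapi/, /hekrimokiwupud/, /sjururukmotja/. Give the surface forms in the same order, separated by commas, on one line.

/wafuatoepi/: /t/ is a stop between vowels /a/ and /o/, so it spirantizes to the fricative [s]. /p/ is a stop between vowels /e/ and /i/, so it spirantizes to the fricative [f]. → [wafuasoefi].
/ebokuwoituapi/: /b/ is a stop between vowels /e/ and /o/, so it spirantizes to the fricative [v]. /k/ is a stop between vowels /o/ and /u/, so it spirantizes to the fricative [x]. /t/ is a stop between vowels /i/ and /u/, so it spirantizes to the fricative [s]. /p/ is a stop between vowels /a/ and /i/, so it spirantizes to the fricative [f]. → [evoxuwoisuafi].
/hekrimokiwupud/: /k/ is a stop between vowels /o/ and /i/, so it spirantizes to the fricative [x]. /p/ is a stop between vowels /u/ and /u/, so it spirantizes to the fricative [f]. → [hekrimoxiwufud].
/sjururukmotja/: the rule's environment is not met; surfaces unchanged as [sjururukmotja].

wafuasoefi, evoxuwoisuafi, hekrimoxiwufud, sjururukmotja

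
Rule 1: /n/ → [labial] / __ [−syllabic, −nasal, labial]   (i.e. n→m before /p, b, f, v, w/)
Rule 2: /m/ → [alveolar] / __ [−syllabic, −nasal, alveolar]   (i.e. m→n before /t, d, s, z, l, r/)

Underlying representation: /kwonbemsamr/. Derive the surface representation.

kwombensanr

Rule 1 (nasal place assimilation): /n/ precedes the labial consonant /b/, so it assimilates in place to [m]. /kwonbemsamr/ → kwombemsamr.
Rule 2 (nasal place assimilation): /m/ precedes the alveolar consonant /s/, so it assimilates in place to [n]. /m/ precedes the alveolar consonant /r/, so it assimilates in place to [n]. /kwombemsamr/ → kwombensanr.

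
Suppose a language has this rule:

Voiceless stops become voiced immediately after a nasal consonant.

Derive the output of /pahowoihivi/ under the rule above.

No segment of /pahowoihivi/ meets the structural description of the rule, so the form surfaces unchanged.

pahowoihivi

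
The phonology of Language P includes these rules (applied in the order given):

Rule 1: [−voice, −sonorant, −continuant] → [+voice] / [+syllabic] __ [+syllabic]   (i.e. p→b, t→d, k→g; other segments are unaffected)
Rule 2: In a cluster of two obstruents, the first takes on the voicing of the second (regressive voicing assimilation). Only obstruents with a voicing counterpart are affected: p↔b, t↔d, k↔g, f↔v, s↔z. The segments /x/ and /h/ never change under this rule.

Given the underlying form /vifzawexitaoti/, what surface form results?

vivzawexidaodi

Rule 1 (intervocalic voicing): /t/ is a voiceless stop between vowels /i/ and /a/, so it voices to [d]. /t/ is a voiceless stop between vowels /o/ and /i/, so it voices to [d]. /vifzawexitaoti/ → vifzawexidaodi.
Rule 2 (regressive voicing assimilation): /f/ precedes the voiced obstruent /z/, so it voices to [v] by assimilation. /vifzawexidaodi/ → vivzawexidaodi.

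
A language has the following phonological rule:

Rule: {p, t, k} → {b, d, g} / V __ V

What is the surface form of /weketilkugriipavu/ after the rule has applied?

/k/ is a voiceless stop between vowels /e/ and /e/, so it voices to [g].
/t/ is a voiceless stop between vowels /e/ and /i/, so it voices to [d].
/p/ is a voiceless stop between vowels /i/ and /a/, so it voices to [b].
Surface form: [wegedilkugriibavu].

wegedilkugriibavu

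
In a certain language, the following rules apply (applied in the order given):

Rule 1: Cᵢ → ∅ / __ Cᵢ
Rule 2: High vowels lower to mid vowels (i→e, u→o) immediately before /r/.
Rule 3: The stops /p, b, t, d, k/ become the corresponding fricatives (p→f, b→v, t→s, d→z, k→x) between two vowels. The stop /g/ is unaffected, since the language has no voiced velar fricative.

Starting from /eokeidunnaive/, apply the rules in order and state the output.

Rule 1 (degemination): /nn/ is a geminate; the first /n/ deletes. /eokeidunnaive/ → eokeidunaive.
Rule 2 (pre-rhotic lowering): no segment meets the environment; /eokeidunaive/ is unchanged.
Rule 3 (intervocalic spirantization): /k/ is a stop between vowels /o/ and /e/, so it spirantizes to the fricative [x]. /d/ is a stop between vowels /i/ and /u/, so it spirantizes to the fricative [z]. /eokeidunaive/ → eoxeizunaive.

eoxeizunaive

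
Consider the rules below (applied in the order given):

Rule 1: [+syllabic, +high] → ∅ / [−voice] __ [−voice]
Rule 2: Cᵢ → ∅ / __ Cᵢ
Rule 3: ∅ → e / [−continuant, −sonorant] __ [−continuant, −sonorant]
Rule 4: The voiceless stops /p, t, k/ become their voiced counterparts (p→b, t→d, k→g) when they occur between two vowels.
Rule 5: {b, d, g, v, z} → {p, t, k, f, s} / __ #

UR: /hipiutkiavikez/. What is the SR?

hpiudegiaviges

Rule 1 (high vowel syncope): /i/ is a high vowel flanked by voiceless consonants /h/ and /p/, so it deletes. /hipiutkiavikez/ → hpiutkiavikez.
Rule 2 (degemination): no segment meets the environment; /hpiutkiavikez/ is unchanged.
Rule 3 (stop-cluster e-epenthesis): /t/ and /k/ form a stop–stop cluster, so [e] is inserted between them. /hpiutkiavikez/ → hpiutekiavikez.
Rule 4 (intervocalic voicing): /t/ is a voiceless stop between vowels /u/ and /e/, so it voices to [d]. /k/ is a voiceless stop between vowels /e/ and /i/, so it voices to [g]. /k/ is a voiceless stop between vowels /i/ and /e/, so it voices to [g]. /hpiutekiavikez/ → hpiudegiavigez.
Rule 5 (final devoicing): /z/ is a voiced obstruent in word-final position, so it devoices to [s]. /hpiudegiavigez/ → hpiudegiaviges.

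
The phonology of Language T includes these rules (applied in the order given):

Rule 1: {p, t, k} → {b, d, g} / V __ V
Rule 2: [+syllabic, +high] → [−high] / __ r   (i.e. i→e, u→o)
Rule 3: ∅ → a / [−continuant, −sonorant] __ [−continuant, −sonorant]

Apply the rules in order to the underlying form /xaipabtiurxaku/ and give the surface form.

Rule 1 (intervocalic voicing): /p/ is a voiceless stop between vowels /i/ and /a/, so it voices to [b]. /k/ is a voiceless stop between vowels /a/ and /u/, so it voices to [g]. /xaipabtiurxaku/ → xaibabtiurxagu.
Rule 2 (pre-rhotic lowering): /u/ is a high vowel immediately before /r/, so it lowers to [o]. /xaibabtiurxagu/ → xaibabtiorxagu.
Rule 3 (stop-cluster a-epenthesis): /b/ and /t/ form a stop–stop cluster, so [a] is inserted between them. /xaibabtiorxagu/ → xaibabatiorxagu.

xaibabatiorxagu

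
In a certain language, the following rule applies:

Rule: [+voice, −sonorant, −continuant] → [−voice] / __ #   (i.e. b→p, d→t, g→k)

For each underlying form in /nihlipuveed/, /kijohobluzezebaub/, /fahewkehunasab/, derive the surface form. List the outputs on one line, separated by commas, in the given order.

/nihlipuveed/: /d/ is a voiced stop in word-final position, so it devoices to [t]. → [nihlipuveet].
/kijohobluzezebaub/: /b/ is a voiced stop in word-final position, so it devoices to [p]. → [kijohobluzezebaup].
/fahewkehunasab/: /b/ is a voiced stop in word-final position, so it devoices to [p]. → [fahewkehunasap].

nihlipuveet, kijohobluzezebaup, fahewkehunasap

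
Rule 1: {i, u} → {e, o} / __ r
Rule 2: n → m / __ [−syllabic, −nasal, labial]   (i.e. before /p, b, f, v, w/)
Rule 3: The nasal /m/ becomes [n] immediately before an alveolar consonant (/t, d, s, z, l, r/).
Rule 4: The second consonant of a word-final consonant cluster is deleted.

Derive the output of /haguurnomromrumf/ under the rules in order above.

Rule 1 (pre-rhotic lowering): /u/ is a high vowel immediately before /r/, so it lowers to [o]. /haguurnomromrumf/ → haguornomromrumf.
Rule 2 (nasal place assimilation): no segment meets the environment; /haguornomromrumf/ is unchanged.
Rule 3 (nasal place assimilation): /m/ precedes the alveolar consonant /r/, so it assimilates in place to [n]. /m/ precedes the alveolar consonant /r/, so it assimilates in place to [n]. /haguornomromrumf/ → haguornonronrumf.
Rule 4 (final cluster simplification): /f/ is the second consonant of a word-final cluster /mf/, so it deletes. /haguornonronrumf/ → haguornonronrum.

haguornonronrum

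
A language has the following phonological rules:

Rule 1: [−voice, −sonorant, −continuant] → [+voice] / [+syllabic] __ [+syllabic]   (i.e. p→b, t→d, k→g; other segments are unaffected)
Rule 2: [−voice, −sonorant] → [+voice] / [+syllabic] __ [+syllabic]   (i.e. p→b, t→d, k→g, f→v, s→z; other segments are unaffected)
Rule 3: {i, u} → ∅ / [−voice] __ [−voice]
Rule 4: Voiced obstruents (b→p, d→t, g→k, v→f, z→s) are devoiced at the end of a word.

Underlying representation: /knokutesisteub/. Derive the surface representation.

Rule 1 (intervocalic voicing): /k/ is a voiceless stop between vowels /o/ and /u/, so it voices to [g]. /t/ is a voiceless stop between vowels /u/ and /e/, so it voices to [d]. /knokutesisteub/ → knogudesisteub.
Rule 2 (intervocalic voicing): /s/ is a voiceless obstruent between vowels /e/ and /i/, so it voices to [z]. /knogudesisteub/ → knogudezisteub.
Rule 3 (high vowel syncope): no segment meets the environment; /knogudezisteub/ is unchanged.
Rule 4 (final devoicing): /b/ is a voiced obstruent in word-final position, so it devoices to [p]. /knogudezisteub/ → knogudezisteup.

knogudezisteup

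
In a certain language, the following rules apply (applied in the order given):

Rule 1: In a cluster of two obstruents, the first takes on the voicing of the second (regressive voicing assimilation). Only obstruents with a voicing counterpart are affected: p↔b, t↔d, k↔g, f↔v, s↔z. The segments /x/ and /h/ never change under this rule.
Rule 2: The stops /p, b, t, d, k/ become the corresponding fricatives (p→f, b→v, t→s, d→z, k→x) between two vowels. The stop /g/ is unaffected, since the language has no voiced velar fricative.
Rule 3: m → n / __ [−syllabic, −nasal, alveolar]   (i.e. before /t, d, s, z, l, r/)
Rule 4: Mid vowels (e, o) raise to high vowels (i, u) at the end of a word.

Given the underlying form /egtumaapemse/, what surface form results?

ektumaafensi

Rule 1 (regressive voicing assimilation): /g/ precedes the voiceless obstruent /t/, so it devoices to [k] by assimilation. /egtumaapemse/ → ektumaapemse.
Rule 2 (intervocalic spirantization): /p/ is a stop between vowels /a/ and /e/, so it spirantizes to the fricative [f]. /ektumaapemse/ → ektumaafemse.
Rule 3 (nasal place assimilation): /m/ precedes the alveolar consonant /s/, so it assimilates in place to [n]. /ektumaafemse/ → ektumaafense.
Rule 4 (final vowel raising): /e/ is a mid vowel in word-final position, so it raises to [i]. /ektumaafense/ → ektumaafensi.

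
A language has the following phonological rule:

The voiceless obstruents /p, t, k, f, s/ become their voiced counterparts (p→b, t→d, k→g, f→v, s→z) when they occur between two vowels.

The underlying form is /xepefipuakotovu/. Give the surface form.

xebevibuagodovu

/p/ is a voiceless obstruent between vowels /e/ and /e/, so it voices to [b].
/f/ is a voiceless obstruent between vowels /e/ and /i/, so it voices to [v].
/p/ is a voiceless obstruent between vowels /i/ and /u/, so it voices to [b].
/k/ is a voiceless obstruent between vowels /a/ and /o/, so it voices to [g].
/t/ is a voiceless obstruent between vowels /o/ and /o/, so it voices to [d].
Surface form: [xebevibuagodovu].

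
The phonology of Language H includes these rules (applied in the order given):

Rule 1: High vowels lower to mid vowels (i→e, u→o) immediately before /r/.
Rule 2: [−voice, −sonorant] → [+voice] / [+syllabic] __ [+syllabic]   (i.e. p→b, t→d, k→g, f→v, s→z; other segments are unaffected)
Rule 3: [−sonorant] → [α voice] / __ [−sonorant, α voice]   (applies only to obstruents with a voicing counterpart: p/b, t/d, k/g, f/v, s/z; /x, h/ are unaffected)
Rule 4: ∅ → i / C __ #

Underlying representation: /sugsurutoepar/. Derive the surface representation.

suksorudoebari

Rule 1 (pre-rhotic lowering): /u/ is a high vowel immediately before /r/, so it lowers to [o]. /sugsurutoepar/ → sugsorutoepar.
Rule 2 (intervocalic voicing): /t/ is a voiceless obstruent between vowels /u/ and /o/, so it voices to [d]. /p/ is a voiceless obstruent between vowels /e/ and /a/, so it voices to [b]. /sugsorutoepar/ → sugsorudoebar.
Rule 3 (regressive voicing assimilation): /g/ precedes the voiceless obstruent /s/, so it devoices to [k] by assimilation. /sugsorudoebar/ → suksorudoebar.
Rule 4 (final i-epenthesis): the form ends in the consonant /r/, so [i] is inserted word-finally. /suksorudoebar/ → suksorudoebari.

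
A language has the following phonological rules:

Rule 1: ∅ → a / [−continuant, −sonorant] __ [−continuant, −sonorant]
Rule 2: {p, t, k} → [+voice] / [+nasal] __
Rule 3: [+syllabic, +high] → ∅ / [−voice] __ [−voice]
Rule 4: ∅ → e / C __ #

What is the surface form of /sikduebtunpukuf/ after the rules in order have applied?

skaduebatunbukfe

Rule 1 (stop-cluster a-epenthesis): /k/ and /d/ form a stop–stop cluster, so [a] is inserted between them. /b/ and /t/ form a stop–stop cluster, so [a] is inserted between them. /sikduebtunpukuf/ → sikaduebatunpukuf.
Rule 2 (post-nasal voicing): /p/ is a voiceless stop immediately after the nasal /n/, so it voices to [b]. /sikaduebatunpukuf/ → sikaduebatunbukuf.
Rule 3 (high vowel syncope): /i/ is a high vowel flanked by voiceless consonants /s/ and /k/, so it deletes. /u/ is a high vowel flanked by voiceless consonants /k/ and /f/, so it deletes. /sikaduebatunbukuf/ → skaduebatunbukf.
Rule 4 (final e-epenthesis): the form ends in the consonant /f/, so [e] is inserted word-finally. /skaduebatunbukf/ → skaduebatunbukfe.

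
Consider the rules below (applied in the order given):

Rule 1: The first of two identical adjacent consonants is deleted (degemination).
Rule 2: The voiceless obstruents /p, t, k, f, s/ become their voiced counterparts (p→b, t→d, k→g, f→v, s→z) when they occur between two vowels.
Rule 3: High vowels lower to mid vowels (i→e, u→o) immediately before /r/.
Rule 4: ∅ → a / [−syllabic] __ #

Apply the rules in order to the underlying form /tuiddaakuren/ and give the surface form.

tuidaagorena

Rule 1 (degemination): /dd/ is a geminate; the first /d/ deletes. /tuiddaakuren/ → tuidaakuren.
Rule 2 (intervocalic voicing): /k/ is a voiceless obstruent between vowels /a/ and /u/, so it voices to [g]. /tuidaakuren/ → tuidaaguren.
Rule 3 (pre-rhotic lowering): /u/ is a high vowel immediately before /r/, so it lowers to [o]. /tuidaaguren/ → tuidaagoren.
Rule 4 (final a-epenthesis): the form ends in the consonant /n/, so [a] is inserted word-finally. /tuidaagoren/ → tuidaagorena.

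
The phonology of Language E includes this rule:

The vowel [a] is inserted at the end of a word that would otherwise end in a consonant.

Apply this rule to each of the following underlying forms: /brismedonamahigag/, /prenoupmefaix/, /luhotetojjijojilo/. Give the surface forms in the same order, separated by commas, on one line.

brismedonamahigaga, prenoupmefaixa, luhotetojjijojilo

/brismedonamahigag/: the form ends in the consonant /g/, so [a] is inserted word-finally. → [brismedonamahigaga].
/prenoupmefaix/: the form ends in the consonant /x/, so [a] is inserted word-finally. → [prenoupmefaixa].
/luhotetojjijojilo/: the rule's environment is not met; surfaces unchanged as [luhotetojjijojilo].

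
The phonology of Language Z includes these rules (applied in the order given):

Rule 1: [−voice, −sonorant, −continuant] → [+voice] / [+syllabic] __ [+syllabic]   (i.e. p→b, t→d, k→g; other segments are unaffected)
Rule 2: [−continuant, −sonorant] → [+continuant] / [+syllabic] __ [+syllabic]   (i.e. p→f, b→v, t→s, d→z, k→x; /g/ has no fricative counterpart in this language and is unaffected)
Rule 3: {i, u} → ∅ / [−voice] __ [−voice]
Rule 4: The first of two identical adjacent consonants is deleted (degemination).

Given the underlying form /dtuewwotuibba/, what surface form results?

Rule 1 (intervocalic voicing): /t/ is a voiceless stop between vowels /o/ and /u/, so it voices to [d]. /dtuewwotuibba/ → dtuewwoduibba.
Rule 2 (intervocalic spirantization): /d/ is a stop between vowels /o/ and /u/, so it spirantizes to the fricative [z]. /dtuewwoduibba/ → dtuewwozuibba.
Rule 3 (high vowel syncope): no segment meets the environment; /dtuewwozuibba/ is unchanged.
Rule 4 (degemination): /ww/ is a geminate; the first /w/ deletes. /bb/ is a geminate; the first /b/ deletes. /dtuewwozuibba/ → dtuewozuiba.

dtuewozuiba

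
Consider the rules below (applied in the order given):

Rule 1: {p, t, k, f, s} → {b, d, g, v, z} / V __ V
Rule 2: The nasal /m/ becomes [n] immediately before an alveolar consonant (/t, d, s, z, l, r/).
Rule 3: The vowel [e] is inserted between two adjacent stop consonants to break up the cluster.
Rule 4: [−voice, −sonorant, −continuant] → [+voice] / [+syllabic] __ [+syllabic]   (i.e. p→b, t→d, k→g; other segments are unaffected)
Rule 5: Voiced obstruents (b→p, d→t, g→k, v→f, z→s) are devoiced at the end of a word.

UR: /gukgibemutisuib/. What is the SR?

Rule 1 (intervocalic voicing): /t/ is a voiceless obstruent between vowels /u/ and /i/, so it voices to [d]. /s/ is a voiceless obstruent between vowels /i/ and /u/, so it voices to [z]. /gukgibemutisuib/ → gukgibemudizuib.
Rule 2 (nasal place assimilation): no segment meets the environment; /gukgibemudizuib/ is unchanged.
Rule 3 (stop-cluster e-epenthesis): /k/ and /g/ form a stop–stop cluster, so [e] is inserted between them. /gukgibemudizuib/ → gukegibemudizuib.
Rule 4 (intervocalic voicing): /k/ is a voiceless stop between vowels /u/ and /e/, so it voices to [g]. /gukegibemudizuib/ → gugegibemudizuib.
Rule 5 (final devoicing): /b/ is a voiced obstruent in word-final position, so it devoices to [p]. /gugegibemudizuib/ → gugegibemudizuip.

gugegibemudizuip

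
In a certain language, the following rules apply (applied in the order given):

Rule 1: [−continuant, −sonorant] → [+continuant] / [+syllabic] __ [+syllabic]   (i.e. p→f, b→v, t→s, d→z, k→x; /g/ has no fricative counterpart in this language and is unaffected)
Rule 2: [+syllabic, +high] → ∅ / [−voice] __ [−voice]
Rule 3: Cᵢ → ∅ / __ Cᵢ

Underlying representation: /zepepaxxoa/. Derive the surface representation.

zefefaxoa

Rule 1 (intervocalic spirantization): /p/ is a stop between vowels /e/ and /e/, so it spirantizes to the fricative [f]. /p/ is a stop between vowels /e/ and /a/, so it spirantizes to the fricative [f]. /zepepaxxoa/ → zefefaxxoa.
Rule 2 (high vowel syncope): no segment meets the environment; /zefefaxxoa/ is unchanged.
Rule 3 (degemination): /xx/ is a geminate; the first /x/ deletes. /zefefaxxoa/ → zefefaxoa.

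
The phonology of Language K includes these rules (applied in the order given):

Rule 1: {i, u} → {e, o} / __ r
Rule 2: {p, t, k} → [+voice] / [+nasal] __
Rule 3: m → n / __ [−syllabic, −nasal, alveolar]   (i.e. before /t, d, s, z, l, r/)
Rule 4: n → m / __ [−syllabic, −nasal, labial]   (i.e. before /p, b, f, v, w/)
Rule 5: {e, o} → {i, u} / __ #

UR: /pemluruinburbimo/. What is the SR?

Rule 1 (pre-rhotic lowering): /u/ is a high vowel immediately before /r/, so it lowers to [o]. /u/ is a high vowel immediately before /r/, so it lowers to [o]. /pemluruinburbimo/ → pemloruinborbimo.
Rule 2 (post-nasal voicing): no segment meets the environment; /pemloruinborbimo/ is unchanged.
Rule 3 (nasal place assimilation): /m/ precedes the alveolar consonant /l/, so it assimilates in place to [n]. /pemloruinborbimo/ → penloruinborbimo.
Rule 4 (nasal place assimilation): /n/ precedes the labial consonant /b/, so it assimilates in place to [m]. /penloruinborbimo/ → penloruimborbimo.
Rule 5 (final vowel raising): /o/ is a mid vowel in word-final position, so it raises to [u]. /penloruimborbimo/ → penloruimborbimu.

penloruimborbimu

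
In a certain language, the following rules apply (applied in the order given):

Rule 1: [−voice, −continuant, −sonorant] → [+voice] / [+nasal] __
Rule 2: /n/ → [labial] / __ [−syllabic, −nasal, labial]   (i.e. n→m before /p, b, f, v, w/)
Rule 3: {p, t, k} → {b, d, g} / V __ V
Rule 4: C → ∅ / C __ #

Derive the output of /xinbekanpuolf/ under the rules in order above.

ximbegambuol

Rule 1 (post-nasal voicing): /p/ is a voiceless stop immediately after the nasal /n/, so it voices to [b]. /xinbekanpuolf/ → xinbekanbuolf.
Rule 2 (nasal place assimilation): /n/ precedes the labial consonant /b/, so it assimilates in place to [m]. /n/ precedes the labial consonant /b/, so it assimilates in place to [m]. /xinbekanbuolf/ → ximbekambuolf.
Rule 3 (intervocalic voicing): /k/ is a voiceless stop between vowels /e/ and /a/, so it voices to [g]. /ximbekambuolf/ → ximbegambuolf.
Rule 4 (final cluster simplification): /f/ is the second consonant of a word-final cluster /lf/, so it deletes. /ximbegambuolf/ → ximbegambuol.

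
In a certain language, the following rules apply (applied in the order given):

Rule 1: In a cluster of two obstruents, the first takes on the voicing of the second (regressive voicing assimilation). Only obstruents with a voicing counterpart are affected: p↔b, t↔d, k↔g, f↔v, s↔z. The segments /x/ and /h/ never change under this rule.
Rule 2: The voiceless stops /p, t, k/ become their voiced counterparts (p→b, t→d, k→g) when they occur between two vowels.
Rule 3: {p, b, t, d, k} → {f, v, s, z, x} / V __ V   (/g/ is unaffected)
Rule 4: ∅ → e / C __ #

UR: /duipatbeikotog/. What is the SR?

Rule 1 (regressive voicing assimilation): /t/ precedes the voiced obstruent /b/, so it voices to [d] by assimilation. /duipatbeikotog/ → duipadbeikotog.
Rule 2 (intervocalic voicing): /p/ is a voiceless stop between vowels /i/ and /a/, so it voices to [b]. /k/ is a voiceless stop between vowels /i/ and /o/, so it voices to [g]. /t/ is a voiceless stop between vowels /o/ and /o/, so it voices to [d]. /duipadbeikotog/ → duibadbeigodog.
Rule 3 (intervocalic spirantization): /b/ is a stop between vowels /i/ and /a/, so it spirantizes to the fricative [v]. /d/ is a stop between vowels /o/ and /o/, so it spirantizes to the fricative [z]. /duibadbeigodog/ → duivadbeigozog.
Rule 4 (final e-epenthesis): the form ends in the consonant /g/, so [e] is inserted word-finally. /duivadbeigozog/ → duivadbeigozoge.

duivadbeigozoge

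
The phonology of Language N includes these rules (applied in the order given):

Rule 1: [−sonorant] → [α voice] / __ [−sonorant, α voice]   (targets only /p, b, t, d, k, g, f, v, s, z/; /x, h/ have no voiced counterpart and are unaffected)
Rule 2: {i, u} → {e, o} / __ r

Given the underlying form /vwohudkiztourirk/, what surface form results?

vwohutkistoorerk

Rule 1 (regressive voicing assimilation): /d/ precedes the voiceless obstruent /k/, so it devoices to [t] by assimilation. /z/ precedes the voiceless obstruent /t/, so it devoices to [s] by assimilation. /vwohudkiztourirk/ → vwohutkistourirk.
Rule 2 (pre-rhotic lowering): /u/ is a high vowel immediately before /r/, so it lowers to [o]. /i/ is a high vowel immediately before /r/, so it lowers to [e]. /vwohutkistourirk/ → vwohutkistoorerk.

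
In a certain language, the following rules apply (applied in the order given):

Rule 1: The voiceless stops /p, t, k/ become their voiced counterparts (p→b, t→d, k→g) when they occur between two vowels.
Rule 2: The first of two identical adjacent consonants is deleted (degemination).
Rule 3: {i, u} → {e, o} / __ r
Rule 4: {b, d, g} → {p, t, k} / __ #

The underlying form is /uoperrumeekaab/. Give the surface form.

uoberumeegaap

Rule 1 (intervocalic voicing): /p/ is a voiceless stop between vowels /o/ and /e/, so it voices to [b]. /k/ is a voiceless stop between vowels /e/ and /a/, so it voices to [g]. /uoperrumeekaab/ → uoberrumeegaab.
Rule 2 (degemination): /rr/ is a geminate; the first /r/ deletes. /uoberrumeegaab/ → uoberumeegaab.
Rule 3 (pre-rhotic lowering): no segment meets the environment; /uoberumeegaab/ is unchanged.
Rule 4 (final devoicing): /b/ is a voiced stop in word-final position, so it devoices to [p]. /uoberumeegaab/ → uoberumeegaap.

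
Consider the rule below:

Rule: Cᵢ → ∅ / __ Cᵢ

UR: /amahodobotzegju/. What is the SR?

No segment of /amahodobotzegju/ meets the structural description of the rule, so the form surfaces unchanged.

amahodobotzegju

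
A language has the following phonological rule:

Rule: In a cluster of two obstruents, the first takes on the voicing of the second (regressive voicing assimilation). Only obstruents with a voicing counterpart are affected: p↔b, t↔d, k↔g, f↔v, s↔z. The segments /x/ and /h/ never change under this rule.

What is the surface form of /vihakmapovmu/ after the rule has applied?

No segment of /vihakmapovmu/ meets the structural description of the rule, so the form surfaces unchanged.

vihakmapovmu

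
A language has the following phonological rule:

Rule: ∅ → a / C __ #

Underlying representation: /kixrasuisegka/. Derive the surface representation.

kixrasuisegka

No segment of /kixrasuisegka/ meets the structural description of the rule, so the form surfaces unchanged.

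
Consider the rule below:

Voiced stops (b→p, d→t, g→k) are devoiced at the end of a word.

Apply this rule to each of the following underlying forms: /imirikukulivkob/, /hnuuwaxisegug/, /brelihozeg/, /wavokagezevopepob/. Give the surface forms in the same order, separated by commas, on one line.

/imirikukulivkob/: /b/ is a voiced stop in word-final position, so it devoices to [p]. → [imirikukulivkop].
/hnuuwaxisegug/: /g/ is a voiced stop in word-final position, so it devoices to [k]. → [hnuuwaxiseguk].
/brelihozeg/: /g/ is a voiced stop in word-final position, so it devoices to [k]. → [brelihozek].
/wavokagezevopepob/: /b/ is a voiced stop in word-final position, so it devoices to [p]. → [wavokagezevopepop].

imirikukulivkop, hnuuwaxiseguk, brelihozek, wavokagezevopepop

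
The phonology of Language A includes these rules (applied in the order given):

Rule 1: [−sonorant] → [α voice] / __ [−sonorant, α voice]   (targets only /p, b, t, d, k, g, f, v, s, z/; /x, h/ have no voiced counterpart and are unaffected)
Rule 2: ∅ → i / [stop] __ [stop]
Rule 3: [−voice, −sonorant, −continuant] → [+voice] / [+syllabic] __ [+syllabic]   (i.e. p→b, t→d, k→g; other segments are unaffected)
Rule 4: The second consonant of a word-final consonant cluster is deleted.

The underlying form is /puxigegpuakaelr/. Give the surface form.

Rule 1 (regressive voicing assimilation): /g/ precedes the voiceless obstruent /p/, so it devoices to [k] by assimilation. /puxigegpuakaelr/ → puxigekpuakaelr.
Rule 2 (stop-cluster i-epenthesis): /k/ and /p/ form a stop–stop cluster, so [i] is inserted between them. /puxigekpuakaelr/ → puxigekipuakaelr.
Rule 3 (intervocalic voicing): /k/ is a voiceless stop between vowels /e/ and /i/, so it voices to [g]. /p/ is a voiceless stop between vowels /i/ and /u/, so it voices to [b]. /k/ is a voiceless stop between vowels /a/ and /a/, so it voices to [g]. /puxigekipuakaelr/ → puxigegibuagaelr.
Rule 4 (final cluster simplification): /r/ is the second consonant of a word-final cluster /lr/, so it deletes. /puxigegibuagaelr/ → puxigegibuagael.

puxigegibuagael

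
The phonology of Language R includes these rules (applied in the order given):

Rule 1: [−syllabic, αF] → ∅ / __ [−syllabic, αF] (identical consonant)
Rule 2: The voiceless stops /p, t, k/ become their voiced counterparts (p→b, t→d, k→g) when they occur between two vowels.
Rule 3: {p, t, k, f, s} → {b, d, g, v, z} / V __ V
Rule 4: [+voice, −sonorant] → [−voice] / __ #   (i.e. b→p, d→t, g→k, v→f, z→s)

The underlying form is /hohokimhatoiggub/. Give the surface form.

Rule 1 (degemination): /gg/ is a geminate; the first /g/ deletes. /hohokimhatoiggub/ → hohokimhatoigub.
Rule 2 (intervocalic voicing): /k/ is a voiceless stop between vowels /o/ and /i/, so it voices to [g]. /t/ is a voiceless stop between vowels /a/ and /o/, so it voices to [d]. /hohokimhatoigub/ → hohogimhadoigub.
Rule 3 (intervocalic voicing): no segment meets the environment; /hohogimhadoigub/ is unchanged.
Rule 4 (final devoicing): /b/ is a voiced obstruent in word-final position, so it devoices to [p]. /hohogimhadoigub/ → hohogimhadoigup.

hohogimhadoigup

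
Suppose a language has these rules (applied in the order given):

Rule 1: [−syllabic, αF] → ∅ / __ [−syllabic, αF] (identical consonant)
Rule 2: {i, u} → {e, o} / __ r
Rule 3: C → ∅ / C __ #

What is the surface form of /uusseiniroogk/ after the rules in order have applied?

Rule 1 (degemination): /ss/ is a geminate; the first /s/ deletes. /uusseiniroogk/ → uuseiniroogk.
Rule 2 (pre-rhotic lowering): /i/ is a high vowel immediately before /r/, so it lowers to [e]. /uuseiniroogk/ → uuseineroogk.
Rule 3 (final cluster simplification): /k/ is the second consonant of a word-final cluster /gk/, so it deletes. /uuseineroogk/ → uuseineroog.

uuseineroog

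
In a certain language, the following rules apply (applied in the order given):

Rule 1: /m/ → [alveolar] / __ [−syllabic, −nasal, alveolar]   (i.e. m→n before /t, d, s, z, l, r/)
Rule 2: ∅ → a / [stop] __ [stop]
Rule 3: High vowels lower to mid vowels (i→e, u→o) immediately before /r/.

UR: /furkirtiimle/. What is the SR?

forkertiinle

Rule 1 (nasal place assimilation): /m/ precedes the alveolar consonant /l/, so it assimilates in place to [n]. /furkirtiimle/ → furkirtiinle.
Rule 2 (stop-cluster a-epenthesis): no segment meets the environment; /furkirtiinle/ is unchanged.
Rule 3 (pre-rhotic lowering): /u/ is a high vowel immediately before /r/, so it lowers to [o]. /i/ is a high vowel immediately before /r/, so it lowers to [e]. /furkirtiinle/ → forkertiinle.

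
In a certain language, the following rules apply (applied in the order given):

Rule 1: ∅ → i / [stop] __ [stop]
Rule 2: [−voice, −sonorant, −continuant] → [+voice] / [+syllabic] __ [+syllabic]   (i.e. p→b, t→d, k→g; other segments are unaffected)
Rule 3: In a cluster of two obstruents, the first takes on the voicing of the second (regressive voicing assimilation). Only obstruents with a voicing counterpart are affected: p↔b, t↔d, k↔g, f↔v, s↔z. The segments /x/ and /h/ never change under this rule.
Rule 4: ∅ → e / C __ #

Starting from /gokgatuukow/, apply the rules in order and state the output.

Rule 1 (stop-cluster i-epenthesis): /k/ and /g/ form a stop–stop cluster, so [i] is inserted between them. /gokgatuukow/ → gokigatuukow.
Rule 2 (intervocalic voicing): /k/ is a voiceless stop between vowels /o/ and /i/, so it voices to [g]. /t/ is a voiceless stop between vowels /a/ and /u/, so it voices to [d]. /k/ is a voiceless stop between vowels /u/ and /o/, so it voices to [g]. /gokigatuukow/ → gogigaduugow.
Rule 3 (regressive voicing assimilation): no segment meets the environment; /gogigaduugow/ is unchanged.
Rule 4 (final e-epenthesis): the form ends in the consonant /w/, so [e] is inserted word-finally. /gogigaduugow/ → gogigaduugowe.

gogigaduugowe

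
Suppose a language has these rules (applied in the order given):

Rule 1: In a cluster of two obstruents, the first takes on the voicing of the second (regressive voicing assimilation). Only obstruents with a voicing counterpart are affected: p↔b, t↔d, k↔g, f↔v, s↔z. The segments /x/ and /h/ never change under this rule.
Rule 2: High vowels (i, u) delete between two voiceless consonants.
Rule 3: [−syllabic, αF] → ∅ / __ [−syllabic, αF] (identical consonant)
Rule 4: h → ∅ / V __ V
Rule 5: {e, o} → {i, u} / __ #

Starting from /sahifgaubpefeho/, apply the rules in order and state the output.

Rule 1 (regressive voicing assimilation): /f/ precedes the voiced obstruent /g/, so it voices to [v] by assimilation. /b/ precedes the voiceless obstruent /p/, so it devoices to [p] by assimilation. /sahifgaubpefeho/ → sahivgauppefeho.
Rule 2 (high vowel syncope): no segment meets the environment; /sahivgauppefeho/ is unchanged.
Rule 3 (degemination): /pp/ is a geminate; the first /p/ deletes. /sahivgauppefeho/ → sahivgaupefeho.
Rule 4 (intervocalic h-deletion): /h/ occurs between vowels /a/ and /i/, so it deletes. /h/ occurs between vowels /e/ and /o/, so it deletes. /sahivgaupefeho/ → saivgaupefeo.
Rule 5 (final vowel raising): /o/ is a mid vowel in word-final position, so it raises to [u]. /saivgaupefeo/ → saivgaupefeu.

saivgaupefeu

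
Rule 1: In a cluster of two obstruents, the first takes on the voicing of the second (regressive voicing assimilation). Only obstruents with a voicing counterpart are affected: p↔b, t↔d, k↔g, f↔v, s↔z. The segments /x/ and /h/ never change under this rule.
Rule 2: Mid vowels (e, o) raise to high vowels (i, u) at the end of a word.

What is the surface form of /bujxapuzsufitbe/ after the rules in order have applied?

bujxapussufidbi

Rule 1 (regressive voicing assimilation): /z/ precedes the voiceless obstruent /s/, so it devoices to [s] by assimilation. /t/ precedes the voiced obstruent /b/, so it voices to [d] by assimilation. /bujxapuzsufitbe/ → bujxapussufidbe.
Rule 2 (final vowel raising): /e/ is a mid vowel in word-final position, so it raises to [i]. /bujxapussufidbe/ → bujxapussufidbi.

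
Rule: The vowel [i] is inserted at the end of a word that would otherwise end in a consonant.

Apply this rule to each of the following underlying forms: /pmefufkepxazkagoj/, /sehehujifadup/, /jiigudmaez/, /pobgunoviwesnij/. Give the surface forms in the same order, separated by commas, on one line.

pmefufkepxazkagoji, sehehujifadupi, jiigudmaezi, pobgunoviwesniji

/pmefufkepxazkagoj/: the form ends in the consonant /j/, so [i] is inserted word-finally. → [pmefufkepxazkagoji].
/sehehujifadup/: the form ends in the consonant /p/, so [i] is inserted word-finally. → [sehehujifadupi].
/jiigudmaez/: the form ends in the consonant /z/, so [i] is inserted word-finally. → [jiigudmaezi].
/pobgunoviwesnij/: the form ends in the consonant /j/, so [i] is inserted word-finally. → [pobgunoviwesniji].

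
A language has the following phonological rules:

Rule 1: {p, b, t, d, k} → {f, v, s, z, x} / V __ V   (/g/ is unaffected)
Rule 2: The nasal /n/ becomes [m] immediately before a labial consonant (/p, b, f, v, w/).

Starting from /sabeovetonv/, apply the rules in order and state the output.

Rule 1 (intervocalic spirantization): /b/ is a stop between vowels /a/ and /e/, so it spirantizes to the fricative [v]. /t/ is a stop between vowels /e/ and /o/, so it spirantizes to the fricative [s]. /sabeovetonv/ → saveovesonv.
Rule 2 (nasal place assimilation): /n/ precedes the labial consonant /v/, so it assimilates in place to [m]. /saveovesonv/ → saveovesomv.

saveovesomv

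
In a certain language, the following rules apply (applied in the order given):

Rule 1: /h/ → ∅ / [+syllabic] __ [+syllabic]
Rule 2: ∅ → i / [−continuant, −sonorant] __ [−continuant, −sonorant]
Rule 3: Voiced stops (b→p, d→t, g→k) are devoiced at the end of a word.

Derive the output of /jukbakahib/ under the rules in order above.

jukibakaip

Rule 1 (intervocalic h-deletion): /h/ occurs between vowels /a/ and /i/, so it deletes. /jukbakahib/ → jukbakaib.
Rule 2 (stop-cluster i-epenthesis): /k/ and /b/ form a stop–stop cluster, so [i] is inserted between them. /jukbakaib/ → jukibakaib.
Rule 3 (final devoicing): /b/ is a voiced stop in word-final position, so it devoices to [p]. /jukibakaib/ → jukibakaip.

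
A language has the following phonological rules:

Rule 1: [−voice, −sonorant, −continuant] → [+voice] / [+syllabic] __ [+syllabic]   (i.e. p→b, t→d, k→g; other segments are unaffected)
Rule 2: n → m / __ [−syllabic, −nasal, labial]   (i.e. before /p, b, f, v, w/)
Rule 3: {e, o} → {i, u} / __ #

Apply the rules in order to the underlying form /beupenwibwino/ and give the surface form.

beubemwibwinu

Rule 1 (intervocalic voicing): /p/ is a voiceless stop between vowels /u/ and /e/, so it voices to [b]. /beupenwibwino/ → beubenwibwino.
Rule 2 (nasal place assimilation): /n/ precedes the labial consonant /w/, so it assimilates in place to [m]. /beubenwibwino/ → beubemwibwino.
Rule 3 (final vowel raising): /o/ is a mid vowel in word-final position, so it raises to [u]. /beubemwibwino/ → beubemwibwinu.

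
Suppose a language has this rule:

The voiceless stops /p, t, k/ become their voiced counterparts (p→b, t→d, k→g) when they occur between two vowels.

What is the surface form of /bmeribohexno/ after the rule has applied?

bmeribohexno

No segment of /bmeribohexno/ meets the structural description of the rule, so the form surfaces unchanged.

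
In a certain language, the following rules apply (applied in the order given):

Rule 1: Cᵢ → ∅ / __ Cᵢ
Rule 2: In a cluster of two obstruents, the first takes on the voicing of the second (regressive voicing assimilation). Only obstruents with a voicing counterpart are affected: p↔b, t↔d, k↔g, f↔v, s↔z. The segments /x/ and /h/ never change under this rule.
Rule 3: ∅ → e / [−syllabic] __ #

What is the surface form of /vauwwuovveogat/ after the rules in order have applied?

Rule 1 (degemination): /ww/ is a geminate; the first /w/ deletes. /vv/ is a geminate; the first /v/ deletes. /vauwwuovveogat/ → vauwuoveogat.
Rule 2 (regressive voicing assimilation): no segment meets the environment; /vauwuoveogat/ is unchanged.
Rule 3 (final e-epenthesis): the form ends in the consonant /t/, so [e] is inserted word-finally. /vauwuoveogat/ → vauwuoveogate.

vauwuoveogate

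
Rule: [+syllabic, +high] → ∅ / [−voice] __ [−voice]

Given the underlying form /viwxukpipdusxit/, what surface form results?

/u/ is a high vowel flanked by voiceless consonants /x/ and /k/, so it deletes.
/i/ is a high vowel flanked by voiceless consonants /p/ and /p/, so it deletes.
/i/ is a high vowel flanked by voiceless consonants /x/ and /t/, so it deletes.
Surface form: [viwxkppdusxt].

viwxkppdusxt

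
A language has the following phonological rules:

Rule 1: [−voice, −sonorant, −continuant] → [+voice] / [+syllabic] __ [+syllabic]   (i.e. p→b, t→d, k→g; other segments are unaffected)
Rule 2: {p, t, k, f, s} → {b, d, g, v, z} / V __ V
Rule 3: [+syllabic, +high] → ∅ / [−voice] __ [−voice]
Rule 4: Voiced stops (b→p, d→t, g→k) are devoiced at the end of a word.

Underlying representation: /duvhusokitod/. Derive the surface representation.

duvhuzogidot

Rule 1 (intervocalic voicing): /k/ is a voiceless stop between vowels /o/ and /i/, so it voices to [g]. /t/ is a voiceless stop between vowels /i/ and /o/, so it voices to [d]. /duvhusokitod/ → duvhusogidod.
Rule 2 (intervocalic voicing): /s/ is a voiceless obstruent between vowels /u/ and /o/, so it voices to [z]. /duvhusogidod/ → duvhuzogidod.
Rule 3 (high vowel syncope): no segment meets the environment; /duvhuzogidod/ is unchanged.
Rule 4 (final devoicing): /d/ is a voiced stop in word-final position, so it devoices to [t]. /duvhuzogidod/ → duvhuzogidot.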